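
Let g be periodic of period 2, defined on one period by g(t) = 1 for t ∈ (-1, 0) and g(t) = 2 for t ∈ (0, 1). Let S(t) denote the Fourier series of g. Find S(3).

t = 3 differs from t = -1 by 2 full period(s), and the series is 2-periodic.
At t = -1 the one-sided limits are g(-1^-) = 2 and g(-1^+) = 1.
By Dirichlet's theorem the series converges to their average, [(2) + (1)]/2 = 3/2.

3/2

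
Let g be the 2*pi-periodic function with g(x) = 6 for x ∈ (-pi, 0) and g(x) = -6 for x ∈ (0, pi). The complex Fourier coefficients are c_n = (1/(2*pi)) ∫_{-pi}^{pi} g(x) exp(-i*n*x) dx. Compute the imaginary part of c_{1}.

12/pi

Since g is real-valued, Im(c_{1}) = -(1/(2*pi)) ∫_{-pi}^{pi} g(x) sin(x) dx = -b_{1}/2.
g is odd and sin(x) is odd, so the integrand is even: ∫_{-pi}^{pi} g(x) sin(x) dx = 2∫_0^{pi} g(x) sin(x) dx.
Directly, an antiderivative of (-6) sin(x) is 6*cos(x); evaluating from 0 to pi: ∫_{0}^{pi} (-6) sin(x) dx = (-6) - (6) = -12.
So ∫_{-pi}^{pi} g(x) sin(x) dx = -24.
Hence Im(c_{1}) = (-1/(2*pi))·(-24) = 12/pi.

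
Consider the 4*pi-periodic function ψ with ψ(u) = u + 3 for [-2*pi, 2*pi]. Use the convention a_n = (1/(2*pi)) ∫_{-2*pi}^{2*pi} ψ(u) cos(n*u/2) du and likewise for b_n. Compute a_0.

a_0 = (1/(2*pi)) ∫_{-2*pi}^{2*pi} ψ(u) du = (1/(2*pi)) · (12*pi) = 6.

6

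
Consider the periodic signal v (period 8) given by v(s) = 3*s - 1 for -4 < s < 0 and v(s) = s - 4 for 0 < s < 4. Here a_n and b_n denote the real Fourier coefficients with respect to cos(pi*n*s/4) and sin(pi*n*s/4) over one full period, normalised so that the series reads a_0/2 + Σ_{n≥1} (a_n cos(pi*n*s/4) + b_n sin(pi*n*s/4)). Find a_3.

16/(9*pi**2)

a_3 = 1/4 ∫_{-4}^{4} v(s) cos(3*pi*s/4) ds.
Split the integral at the breakpoints.
Integrating by parts (boundary term plus one more integral), an antiderivative of (3*s - 1) cos(3*pi*s/4) is 4*s*sin(3*pi*s/4)/pi - 4*sin(3*pi*s/4)/(3*pi) + 16*cos(3*pi*s/4)/(3*pi**2); evaluating from -4 to 0: ∫_{-4}^{0} (3*s - 1) cos(3*pi*s/4) ds = (16/(3*pi**2)) - (-16/(3*pi**2)) = 32/(3*pi**2).
Integrating by parts (boundary term plus one more integral), an antiderivative of (s - 4) cos(3*pi*s/4) is 4*s*sin(3*pi*s/4)/(3*pi) - 16*sin(3*pi*s/4)/(3*pi) + 16*cos(3*pi*s/4)/(9*pi**2); evaluating from 0 to 4: ∫_{0}^{4} (s - 4) cos(3*pi*s/4) ds = (-16/(9*pi**2)) - (16/(9*pi**2)) = -32/(9*pi**2).
Summing the pieces and multiplying by (1/4) gives a_3 = 16/(9*pi**2).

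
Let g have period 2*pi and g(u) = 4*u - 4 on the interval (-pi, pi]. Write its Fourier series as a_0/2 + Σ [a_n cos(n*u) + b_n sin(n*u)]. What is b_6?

-4/3

b_6 = 1/pi ∫_{-pi}^{pi} g(u) sin(6*u) du.
Integrating by parts (boundary term plus one more integral), an antiderivative of (4*u - 4) sin(6*u) is -2*u*cos(6*u)/3 + sin(6*u)/9 + 2*cos(6*u)/3; evaluating from -pi to pi: ∫_{-pi}^{pi} (4*u - 4) sin(6*u) du = (2/3 - 2*pi/3) - (2/3 + 2*pi/3) = -4*pi/3.
Hence b_6 = (1/pi)·(-4*pi/3) = -4/3.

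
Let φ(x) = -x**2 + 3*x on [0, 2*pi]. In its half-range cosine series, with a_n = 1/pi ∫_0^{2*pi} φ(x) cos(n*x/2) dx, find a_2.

a_2 = 1/pi ∫_0^{2*pi} (-x**2 + 3*x) cos(x) dx.
Integrating by parts twice (tabular method), an antiderivative of (-x**2 + 3*x) cos(x) is -x**2*sin(x) + 3*x*sin(x) - 2*x*cos(x) + 2*sin(x) + 3*cos(x); evaluating from 0 to 2*pi: ∫_{0}^{2*pi} (-x**2 + 3*x) cos(x) dx = (3 - 4*pi) - (3) = -4*pi.
Hence a_2 = (1/pi)·(-4*pi) = -4.

-4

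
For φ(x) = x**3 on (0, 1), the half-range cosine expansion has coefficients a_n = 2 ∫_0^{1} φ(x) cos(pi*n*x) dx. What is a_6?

1/(6*pi**2)

a_6 = 2 ∫_0^{1} (x**3) cos(6*pi*x) dx.
Integrating by parts three times (tabular method), an antiderivative of (x**3) cos(6*pi*x) is x**3*sin(6*pi*x)/(6*pi) + x**2*cos(6*pi*x)/(12*pi**2) - x*sin(6*pi*x)/(36*pi**3) - cos(6*pi*x)/(216*pi**4); evaluating from 0 to 1: ∫_{0}^{1} (x**3) cos(6*pi*x) dx = ((-1 + 18*pi**2)/(216*pi**4)) - (-1/(216*pi**4)) = 1/(12*pi**2).
Hence a_6 = 2·(1/(12*pi**2)) = 1/(6*pi**2).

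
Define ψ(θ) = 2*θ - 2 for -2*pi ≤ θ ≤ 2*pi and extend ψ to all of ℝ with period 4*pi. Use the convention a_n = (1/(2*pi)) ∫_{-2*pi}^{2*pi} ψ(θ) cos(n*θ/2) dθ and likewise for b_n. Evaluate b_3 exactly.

8/3

b_3 = (1/(2*pi)) ∫_{-2*pi}^{2*pi} ψ(θ) sin(3*θ/2) dθ.
Integrating by parts (boundary term plus one more integral), an antiderivative of (2*θ - 2) sin(3*θ/2) is -4*θ*cos(3*θ/2)/3 + 8*sin(3*θ/2)/9 + 4*cos(3*θ/2)/3; evaluating from -2*pi to 2*pi: ∫_{-2*pi}^{2*pi} (2*θ - 2) sin(3*θ/2) dθ = (-4/3 + 8*pi/3) - (-8*pi/3 - 4/3) = 16*pi/3.
Hence b_3 = (1/(2*pi))·(16*pi/3) = 8/3.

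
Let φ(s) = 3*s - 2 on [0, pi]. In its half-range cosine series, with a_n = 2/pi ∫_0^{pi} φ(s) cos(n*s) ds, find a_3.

a_3 = 2/pi ∫_0^{pi} (3*s - 2) cos(3*s) ds.
Integrating by parts (boundary term plus one more integral), an antiderivative of (3*s - 2) cos(3*s) is s*sin(3*s) - 2*sin(3*s)/3 + cos(3*s)/3; evaluating from 0 to pi: ∫_{0}^{pi} (3*s - 2) cos(3*s) ds = (-1/3) - (1/3) = -2/3.
Hence a_3 = (2/pi)·(-2/3) = -4/(3*pi).

-4/(3*pi)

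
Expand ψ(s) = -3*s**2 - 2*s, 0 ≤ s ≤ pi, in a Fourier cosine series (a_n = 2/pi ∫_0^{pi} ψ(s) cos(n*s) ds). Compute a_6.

-1/3

a_6 = 2/pi ∫_0^{pi} (-3*s**2 - 2*s) cos(6*s) ds.
Integrating by parts twice (tabular method), an antiderivative of (-3*s**2 - 2*s) cos(6*s) is -s**2*sin(6*s)/2 - s*sin(6*s)/3 - s*cos(6*s)/6 + sin(6*s)/36 - cos(6*s)/18; evaluating from 0 to pi: ∫_{0}^{pi} (-3*s**2 - 2*s) cos(6*s) ds = (-pi/6 - 1/18) - (-1/18) = -pi/6.
Hence a_6 = (2/pi)·(-pi/6) = -1/3.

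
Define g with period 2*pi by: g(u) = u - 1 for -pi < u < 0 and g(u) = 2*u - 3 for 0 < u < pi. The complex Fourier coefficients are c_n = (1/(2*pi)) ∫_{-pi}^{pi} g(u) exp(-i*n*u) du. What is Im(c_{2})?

Since g is real-valued, Im(c_{2}) = -(1/(2*pi)) ∫_{-pi}^{pi} g(u) sin(2*u) du = -b_{2}/2.
Split the integral at the breakpoints.
Integrating by parts (boundary term plus one more integral), an antiderivative of (u - 1) sin(2*u) is -u*cos(2*u)/2 + sin(2*u)/4 + cos(2*u)/2; evaluating from -pi to 0: ∫_{-pi}^{0} (u - 1) sin(2*u) du = (1/2) - (1/2 + pi/2) = -pi/2.
Integrating by parts (boundary term plus one more integral), an antiderivative of (2*u - 3) sin(2*u) is -u*cos(2*u) + sin(2*u)/2 + 3*cos(2*u)/2; evaluating from 0 to pi: ∫_{0}^{pi} (2*u - 3) sin(2*u) du = (3/2 - pi) - (3/2) = -pi.
So ∫_{-pi}^{pi} g(u) sin(2*u) du = -3*pi/2.
Hence Im(c_{2}) = (-1/(2*pi))·(-3*pi/2) = 3/4.

3/4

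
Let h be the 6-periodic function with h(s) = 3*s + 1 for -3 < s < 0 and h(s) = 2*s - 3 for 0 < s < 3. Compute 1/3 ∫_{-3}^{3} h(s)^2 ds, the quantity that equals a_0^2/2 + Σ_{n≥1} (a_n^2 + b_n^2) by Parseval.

1/3 ∫_{-3}^{3} h(s)^2 ds = 1/3 · (66) = 22.

22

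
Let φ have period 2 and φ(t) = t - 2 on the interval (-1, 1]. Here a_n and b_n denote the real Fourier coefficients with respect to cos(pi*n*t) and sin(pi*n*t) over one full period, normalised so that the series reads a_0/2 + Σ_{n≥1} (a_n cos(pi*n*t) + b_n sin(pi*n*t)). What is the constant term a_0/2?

a_0 = ∫_{-1}^{1} φ(t) dt = -4.
So the constant term a_0/2 = -2.

-2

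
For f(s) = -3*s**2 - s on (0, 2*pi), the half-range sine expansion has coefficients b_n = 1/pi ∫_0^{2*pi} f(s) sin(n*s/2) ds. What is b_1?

-24*pi - 4 + 96/pi

b_1 = 1/pi ∫_0^{2*pi} (-3*s**2 - s) sin(s/2) ds.
Integrating by parts twice (tabular method), an antiderivative of (-3*s**2 - s) sin(s/2) is 6*s**2*cos(s/2) - 24*s*sin(s/2) + 2*s*cos(s/2) - 4*sin(s/2) - 48*cos(s/2); evaluating from 0 to 2*pi: ∫_{0}^{2*pi} (-3*s**2 - s) sin(s/2) ds = (-24*pi**2 - 4*pi + 48) - (-48) = -24*pi**2 - 4*pi + 96.
Hence b_1 = (1/pi)·(-24*pi**2 - 4*pi + 96) = -24*pi - 4 + 96/pi.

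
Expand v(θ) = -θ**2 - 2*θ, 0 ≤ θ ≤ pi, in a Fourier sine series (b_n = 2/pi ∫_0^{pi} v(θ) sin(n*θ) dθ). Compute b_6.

b_6 = 2/pi ∫_0^{pi} (-θ**2 - 2*θ) sin(6*θ) dθ.
Integrating by parts twice (tabular method), an antiderivative of (-θ**2 - 2*θ) sin(6*θ) is θ**2*cos(6*θ)/6 - θ*sin(6*θ)/18 + θ*cos(6*θ)/3 - sin(6*θ)/18 - cos(6*θ)/108; evaluating from 0 to pi: ∫_{0}^{pi} (-θ**2 - 2*θ) sin(6*θ) dθ = (-1/108 + pi/3 + pi**2/6) - (-1/108) = pi*(2 + pi)/6.
Hence b_6 = (2/pi)·(pi*(2 + pi)/6) = 2/3 + pi/3.

2/3 + pi/3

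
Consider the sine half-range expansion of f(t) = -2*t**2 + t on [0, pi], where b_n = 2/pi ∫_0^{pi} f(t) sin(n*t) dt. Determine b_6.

b_6 = 2/pi ∫_0^{pi} (-2*t**2 + t) sin(6*t) dt.
Integrating by parts twice (tabular method), an antiderivative of (-2*t**2 + t) sin(6*t) is t**2*cos(6*t)/3 - t*sin(6*t)/9 - t*cos(6*t)/6 + sin(6*t)/36 - cos(6*t)/54; evaluating from 0 to pi: ∫_{0}^{pi} (-2*t**2 + t) sin(6*t) dt = (-pi/6 - 1/54 + pi**2/3) - (-1/54) = pi*(-1 + 2*pi)/6.
Hence b_6 = (2/pi)·(pi*(-1 + 2*pi)/6) = -1/3 + 2*pi/3.

-1/3 + 2*pi/3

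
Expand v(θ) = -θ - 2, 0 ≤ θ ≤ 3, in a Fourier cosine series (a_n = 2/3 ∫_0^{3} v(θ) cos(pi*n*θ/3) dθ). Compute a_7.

a_7 = 2/3 ∫_0^{3} (-θ - 2) cos(7*pi*θ/3) dθ.
Integrating by parts (boundary term plus one more integral), an antiderivative of (-θ - 2) cos(7*pi*θ/3) is -3*θ*sin(7*pi*θ/3)/(7*pi) - 6*sin(7*pi*θ/3)/(7*pi) - 9*cos(7*pi*θ/3)/(49*pi**2); evaluating from 0 to 3: ∫_{0}^{3} (-θ - 2) cos(7*pi*θ/3) dθ = (9/(49*pi**2)) - (-9/(49*pi**2)) = 18/(49*pi**2).
Hence a_7 = (2/3)·(18/(49*pi**2)) = 12/(49*pi**2).

12/(49*pi**2)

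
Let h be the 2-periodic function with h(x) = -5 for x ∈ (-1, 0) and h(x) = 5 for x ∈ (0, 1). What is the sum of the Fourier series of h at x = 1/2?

5

h is continuous at x = 1/2 with value 5, so the series converges to 5 there.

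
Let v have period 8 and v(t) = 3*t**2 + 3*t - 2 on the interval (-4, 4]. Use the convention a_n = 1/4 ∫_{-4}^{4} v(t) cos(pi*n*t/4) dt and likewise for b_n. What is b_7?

24/(7*pi)

b_7 = 1/4 ∫_{-4}^{4} v(t) sin(7*pi*t/4) dt.
Integrating by parts twice (tabular method), an antiderivative of (3*t**2 + 3*t - 2) sin(7*pi*t/4) is -12*t**2*cos(7*pi*t/4)/(7*pi) + 96*t*sin(7*pi*t/4)/(49*pi**2) - 12*t*cos(7*pi*t/4)/(7*pi) + 48*sin(7*pi*t/4)/(49*pi**2) + 384*cos(7*pi*t/4)/(343*pi**3) + 8*cos(7*pi*t/4)/(7*pi); evaluating from -4 to 4: ∫_{-4}^{4} (3*t**2 + 3*t - 2) sin(7*pi*t/4) dt = (8*(-48 + 1421*pi**2)/(343*pi**3)) - (8*(-48 + 833*pi**2)/(343*pi**3)) = 96/(7*pi).
Hence b_7 = (1/4)·(96/(7*pi)) = 24/(7*pi).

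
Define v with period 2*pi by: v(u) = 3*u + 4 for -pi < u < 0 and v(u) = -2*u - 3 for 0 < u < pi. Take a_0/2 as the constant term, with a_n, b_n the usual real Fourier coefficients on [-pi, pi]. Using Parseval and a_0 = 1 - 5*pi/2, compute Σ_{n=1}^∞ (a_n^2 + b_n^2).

Parseval: a_0^2/2 + Σ_{n≥1} (a_n^2+b_n^2) = 1/pi ∫_{-pi}^{pi} v(u)^2 du = -6*pi + 25 + 13*pi**2/3.
Subtract a_0^2/2 = (2 - 5*pi)**2/8: Σ (a_n^2+b_n^2) = -7*pi/2 + 29*pi**2/24 + 49/2.

-7*pi/2 + 29*pi**2/24 + 49/2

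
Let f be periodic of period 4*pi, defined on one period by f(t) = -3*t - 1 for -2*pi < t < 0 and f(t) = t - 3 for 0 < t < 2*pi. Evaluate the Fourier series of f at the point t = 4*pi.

t = 4*pi differs from t = 0 by 1 full period(s), and the series is 4*pi-periodic.
At t = 0 the one-sided limits are f(0^-) = -1 and f(0^+) = -3.
By Dirichlet's theorem the series converges to their average, [(-1) + (-3)]/2 = -2.

-2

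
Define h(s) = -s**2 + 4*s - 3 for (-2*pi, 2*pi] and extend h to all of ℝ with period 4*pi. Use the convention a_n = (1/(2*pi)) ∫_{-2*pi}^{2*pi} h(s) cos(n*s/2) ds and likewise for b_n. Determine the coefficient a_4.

-1

a_4 = (1/(2*pi)) ∫_{-2*pi}^{2*pi} h(s) cos(2*s) ds.
Integrating by parts twice (tabular method), an antiderivative of (-s**2 + 4*s - 3) cos(2*s) is -s**2*sin(2*s)/2 + 2*s*sin(2*s) - s*cos(2*s)/2 - 5*sin(2*s)/4 + cos(2*s); evaluating from -2*pi to 2*pi: ∫_{-2*pi}^{2*pi} (-s**2 + 4*s - 3) cos(2*s) ds = (1 - pi) - (1 + pi) = -2*pi.
Hence a_4 = (1/(2*pi))·(-2*pi) = -1.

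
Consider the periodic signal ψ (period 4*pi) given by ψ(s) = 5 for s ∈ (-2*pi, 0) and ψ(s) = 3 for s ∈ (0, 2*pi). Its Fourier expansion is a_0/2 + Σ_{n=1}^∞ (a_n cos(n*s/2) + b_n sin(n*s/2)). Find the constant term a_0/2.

4

a_0 = (1/(2*pi)) ∫_{-2*pi}^{2*pi} ψ(s) ds = (1/(2*pi)) · (16*pi) = 8.
So the constant term a_0/2 = 4.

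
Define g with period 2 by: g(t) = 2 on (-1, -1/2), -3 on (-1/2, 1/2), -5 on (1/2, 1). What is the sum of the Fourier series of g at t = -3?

t = -3 differs from t = -1 by -1 full period(s), and the series is 2-periodic.
At t = -1 the one-sided limits are g(-1^-) = -5 and g(-1^+) = 2.
By Dirichlet's theorem the series converges to their average, [(-5) + (2)]/2 = -3/2.

-3/2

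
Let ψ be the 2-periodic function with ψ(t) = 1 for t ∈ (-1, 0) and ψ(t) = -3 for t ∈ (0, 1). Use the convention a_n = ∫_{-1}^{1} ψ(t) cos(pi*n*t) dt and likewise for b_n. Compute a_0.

a_0 = ∫_{-1}^{1} ψ(t) dt = -2.

-2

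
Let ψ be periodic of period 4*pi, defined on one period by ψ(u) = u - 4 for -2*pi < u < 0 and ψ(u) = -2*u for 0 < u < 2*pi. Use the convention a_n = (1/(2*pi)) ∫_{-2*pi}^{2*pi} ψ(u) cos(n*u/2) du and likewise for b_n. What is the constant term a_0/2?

-3*pi/2 - 2

a_0 = (1/(2*pi)) ∫_{-2*pi}^{2*pi} ψ(u) du = (1/(2*pi)) · (-2*pi*(4 + 3*pi)) = -3*pi - 4.
So the constant term a_0/2 = -3*pi/2 - 2.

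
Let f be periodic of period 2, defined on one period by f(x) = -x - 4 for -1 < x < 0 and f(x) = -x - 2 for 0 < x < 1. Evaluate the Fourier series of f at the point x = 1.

f is continuous at x = 1 with value -3, so the series converges to -3 there.

-3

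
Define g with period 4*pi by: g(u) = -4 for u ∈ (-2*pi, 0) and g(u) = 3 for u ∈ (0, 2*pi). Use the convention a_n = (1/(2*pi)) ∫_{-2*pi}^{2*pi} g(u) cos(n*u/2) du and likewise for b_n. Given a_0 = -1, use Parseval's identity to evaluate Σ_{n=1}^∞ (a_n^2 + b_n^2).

Parseval: a_0^2/2 + Σ_{n≥1} (a_n^2+b_n^2) = (1/(2*pi)) ∫_{-2*pi}^{2*pi} g(u)^2 du = 25.
Subtract a_0^2/2 = 1/2: Σ (a_n^2+b_n^2) = 49/2.

49/2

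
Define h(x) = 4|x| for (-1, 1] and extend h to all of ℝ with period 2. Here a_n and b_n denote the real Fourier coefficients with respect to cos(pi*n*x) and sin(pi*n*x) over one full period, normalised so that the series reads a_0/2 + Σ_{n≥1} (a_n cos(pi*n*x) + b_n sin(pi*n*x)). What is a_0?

a_0 = ∫_{-1}^{1} h(x) dx = 4.

4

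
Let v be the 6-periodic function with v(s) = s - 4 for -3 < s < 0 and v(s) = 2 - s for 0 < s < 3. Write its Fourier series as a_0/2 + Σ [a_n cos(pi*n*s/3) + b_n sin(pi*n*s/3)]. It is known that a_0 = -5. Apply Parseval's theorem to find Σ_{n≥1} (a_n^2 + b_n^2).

39/2

Parseval: a_0^2/2 + Σ_{n≥1} (a_n^2+b_n^2) = 1/3 ∫_{-3}^{3} v(s)^2 ds = 32.
Subtract a_0^2/2 = 25/2: Σ (a_n^2+b_n^2) = 39/2.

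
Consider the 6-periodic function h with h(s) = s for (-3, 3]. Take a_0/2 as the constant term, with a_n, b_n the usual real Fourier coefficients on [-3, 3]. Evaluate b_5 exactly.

6/(5*pi)

b_5 = 1/3 ∫_{-3}^{3} h(s) sin(5*pi*s/3) ds.
h is odd and sin(5*pi*s/3) is odd, so the integrand is even and b_5 = 2/3 ∫_0^{3} h(s) sin(5*pi*s/3) ds.
Integrating by parts (boundary term plus one more integral), an antiderivative of (s) sin(5*pi*s/3) is -3*s*cos(5*pi*s/3)/(5*pi) + 9*sin(5*pi*s/3)/(25*pi**2); evaluating from 0 to 3: ∫_{0}^{3} (s) sin(5*pi*s/3) ds = (9/(5*pi)) - (0) = 9/(5*pi).
Hence b_5 = (2/3)·(9/(5*pi)) = 6/(5*pi).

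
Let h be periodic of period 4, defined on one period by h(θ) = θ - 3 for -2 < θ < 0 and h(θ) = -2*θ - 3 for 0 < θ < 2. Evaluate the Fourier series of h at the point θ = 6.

θ = 6 differs from θ = -2 by 2 full period(s), and the series is 4-periodic.
At θ = -2 the one-sided limits are h(-2^-) = -7 and h(-2^+) = -5.
By Dirichlet's theorem the series converges to their average, [(-7) + (-5)]/2 = -6.

-6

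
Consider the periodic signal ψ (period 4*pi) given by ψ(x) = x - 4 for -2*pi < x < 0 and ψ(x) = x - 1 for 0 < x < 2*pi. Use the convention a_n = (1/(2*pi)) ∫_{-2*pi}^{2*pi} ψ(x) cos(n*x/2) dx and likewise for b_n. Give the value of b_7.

b_7 = (1/(2*pi)) ∫_{-2*pi}^{2*pi} ψ(x) sin(7*x/2) dx.
Split the integral at the breakpoints.
Integrating by parts (boundary term plus one more integral), an antiderivative of (x - 4) sin(7*x/2) is -2*x*cos(7*x/2)/7 + 4*sin(7*x/2)/49 + 8*cos(7*x/2)/7; evaluating from -2*pi to 0: ∫_{-2*pi}^{0} (x - 4) sin(7*x/2) dx = (8/7) - (-4*pi/7 - 8/7) = 4*pi/7 + 16/7.
Integrating by parts (boundary term plus one more integral), an antiderivative of (x - 1) sin(7*x/2) is -2*x*cos(7*x/2)/7 + 4*sin(7*x/2)/49 + 2*cos(7*x/2)/7; evaluating from 0 to 2*pi: ∫_{0}^{2*pi} (x - 1) sin(7*x/2) dx = (-2/7 + 4*pi/7) - (2/7) = -4/7 + 4*pi/7.
Summing the pieces and multiplying by (1/(2*pi)) gives b_7 = 2*(3 + 2*pi)/(7*pi).

2*(3 + 2*pi)/(7*pi)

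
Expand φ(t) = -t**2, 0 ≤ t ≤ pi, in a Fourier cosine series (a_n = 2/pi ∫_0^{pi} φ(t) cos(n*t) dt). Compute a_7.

a_7 = 2/pi ∫_0^{pi} (-t**2) cos(7*t) dt.
Integrating by parts twice (tabular method), an antiderivative of (-t**2) cos(7*t) is -t**2*sin(7*t)/7 - 2*t*cos(7*t)/49 + 2*sin(7*t)/343; evaluating from 0 to pi: ∫_{0}^{pi} (-t**2) cos(7*t) dt = (2*pi/49) - (0) = 2*pi/49.
Hence a_7 = (2/pi)·(2*pi/49) = 4/49.

4/49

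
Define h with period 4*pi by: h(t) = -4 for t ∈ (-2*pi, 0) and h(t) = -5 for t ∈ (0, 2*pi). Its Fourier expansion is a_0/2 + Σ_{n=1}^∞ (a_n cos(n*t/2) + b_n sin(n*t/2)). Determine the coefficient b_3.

b_3 = (1/(2*pi)) ∫_{-2*pi}^{2*pi} h(t) sin(3*t/2) dt.
Split the integral at the breakpoints.
Directly, an antiderivative of (-4) sin(3*t/2) is 8*cos(3*t/2)/3; evaluating from -2*pi to 0: ∫_{-2*pi}^{0} (-4) sin(3*t/2) dt = (8/3) - (-8/3) = 16/3.
Directly, an antiderivative of (-5) sin(3*t/2) is 10*cos(3*t/2)/3; evaluating from 0 to 2*pi: ∫_{0}^{2*pi} (-5) sin(3*t/2) dt = (-10/3) - (10/3) = -20/3.
Summing the pieces and multiplying by (1/(2*pi)) gives b_3 = -2/(3*pi).

-2/(3*pi)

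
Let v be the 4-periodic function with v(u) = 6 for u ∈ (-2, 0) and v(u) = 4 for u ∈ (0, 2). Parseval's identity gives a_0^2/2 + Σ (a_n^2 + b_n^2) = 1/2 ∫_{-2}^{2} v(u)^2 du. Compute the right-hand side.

1/2 ∫_{-2}^{2} v(u)^2 du = 1/2 · (104) = 52.

52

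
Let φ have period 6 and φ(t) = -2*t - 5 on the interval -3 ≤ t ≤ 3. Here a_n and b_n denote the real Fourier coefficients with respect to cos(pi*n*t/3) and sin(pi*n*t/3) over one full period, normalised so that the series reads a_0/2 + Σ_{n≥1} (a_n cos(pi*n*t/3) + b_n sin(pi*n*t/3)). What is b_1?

-12/pi

b_1 = 1/3 ∫_{-3}^{3} φ(t) sin(pi*t/3) dt.
Integrating by parts (boundary term plus one more integral), an antiderivative of (-2*t - 5) sin(pi*t/3) is 6*t*cos(pi*t/3)/pi - 18*sin(pi*t/3)/pi**2 + 15*cos(pi*t/3)/pi; evaluating from -3 to 3: ∫_{-3}^{3} (-2*t - 5) sin(pi*t/3) dt = (-33/pi) - (3/pi) = -36/pi.
Hence b_1 = (1/3)·(-36/pi) = -12/pi.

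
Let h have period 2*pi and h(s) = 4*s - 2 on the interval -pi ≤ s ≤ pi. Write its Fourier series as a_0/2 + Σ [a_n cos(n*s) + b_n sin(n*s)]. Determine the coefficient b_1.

b_1 = 1/pi ∫_{-pi}^{pi} h(s) sin(s) ds.
Integrating by parts (boundary term plus one more integral), an antiderivative of (4*s - 2) sin(s) is -4*s*cos(s) + 4*sin(s) + 2*cos(s); evaluating from -pi to pi: ∫_{-pi}^{pi} (4*s - 2) sin(s) ds = (-2 + 4*pi) - (-4*pi - 2) = 8*pi.
Hence b_1 = (1/pi)·(8*pi) = 8.

8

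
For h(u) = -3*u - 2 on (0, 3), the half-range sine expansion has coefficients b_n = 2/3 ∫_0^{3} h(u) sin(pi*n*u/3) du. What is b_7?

-26/(7*pi)

b_7 = 2/3 ∫_0^{3} (-3*u - 2) sin(7*pi*u/3) du.
Integrating by parts (boundary term plus one more integral), an antiderivative of (-3*u - 2) sin(7*pi*u/3) is 9*u*cos(7*pi*u/3)/(7*pi) - 27*sin(7*pi*u/3)/(49*pi**2) + 6*cos(7*pi*u/3)/(7*pi); evaluating from 0 to 3: ∫_{0}^{3} (-3*u - 2) sin(7*pi*u/3) du = (-33/(7*pi)) - (6/(7*pi)) = -39/(7*pi).
Hence b_7 = (2/3)·(-39/(7*pi)) = -26/(7*pi).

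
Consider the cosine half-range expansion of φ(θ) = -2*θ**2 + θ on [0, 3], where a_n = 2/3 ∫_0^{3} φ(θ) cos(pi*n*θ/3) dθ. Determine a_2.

-18/pi**2

a_2 = 2/3 ∫_0^{3} (-2*θ**2 + θ) cos(2*pi*θ/3) dθ.
Integrating by parts twice (tabular method), an antiderivative of (-2*θ**2 + θ) cos(2*pi*θ/3) is -3*θ**2*sin(2*pi*θ/3)/pi + 3*θ*sin(2*pi*θ/3)/(2*pi) - 9*θ*cos(2*pi*θ/3)/pi**2 + 27*sin(2*pi*θ/3)/(2*pi**3) + 9*cos(2*pi*θ/3)/(4*pi**2); evaluating from 0 to 3: ∫_{0}^{3} (-2*θ**2 + θ) cos(2*pi*θ/3) dθ = (-99/(4*pi**2)) - (9/(4*pi**2)) = -27/pi**2.
Hence a_2 = (2/3)·(-27/pi**2) = -18/pi**2.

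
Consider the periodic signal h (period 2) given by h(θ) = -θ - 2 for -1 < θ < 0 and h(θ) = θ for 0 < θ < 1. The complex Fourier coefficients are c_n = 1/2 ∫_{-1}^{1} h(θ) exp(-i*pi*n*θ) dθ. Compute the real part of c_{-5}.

-2/(25*pi**2)

Since h is real-valued, Re(c_{-5}) = 1/2 ∫_{-1}^{1} h(θ) cos(-5*pi*θ) dθ = a_{5}/2.
Split the integral at the breakpoints.
Integrating by parts (boundary term plus one more integral), an antiderivative of (-θ - 2) cos(-5*pi*θ) is -θ*sin(5*pi*θ)/(5*pi) - 2*sin(5*pi*θ)/(5*pi) - cos(5*pi*θ)/(25*pi**2); evaluating from -1 to 0: ∫_{-1}^{0} (-θ - 2) cos(-5*pi*θ) dθ = (-1/(25*pi**2)) - (1/(25*pi**2)) = -2/(25*pi**2).
Integrating by parts (boundary term plus one more integral), an antiderivative of (θ) cos(-5*pi*θ) is θ*sin(5*pi*θ)/(5*pi) + cos(5*pi*θ)/(25*pi**2); evaluating from 0 to 1: ∫_{0}^{1} (θ) cos(-5*pi*θ) dθ = (-1/(25*pi**2)) - (1/(25*pi**2)) = -2/(25*pi**2).
So ∫_{-1}^{1} h(θ) cos(-5*pi*θ) dθ = -4/(25*pi**2).
Hence Re(c_{-5}) = (1/2)·(-4/(25*pi**2)) = -2/(25*pi**2).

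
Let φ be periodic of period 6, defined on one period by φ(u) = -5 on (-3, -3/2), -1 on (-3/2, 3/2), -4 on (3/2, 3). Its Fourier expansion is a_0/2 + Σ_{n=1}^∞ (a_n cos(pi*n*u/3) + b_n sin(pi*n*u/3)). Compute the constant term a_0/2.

a_0 = 1/3 ∫_{-3}^{3} φ(u) du = 1/3 · (-33/2) = -11/2.
So the constant term a_0/2 = -11/4.

-11/4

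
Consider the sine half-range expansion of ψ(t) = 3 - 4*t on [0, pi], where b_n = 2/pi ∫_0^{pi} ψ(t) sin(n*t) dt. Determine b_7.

b_7 = 2/pi ∫_0^{pi} (3 - 4*t) sin(7*t) dt.
Integrating by parts (boundary term plus one more integral), an antiderivative of (3 - 4*t) sin(7*t) is 4*t*cos(7*t)/7 - 4*sin(7*t)/49 - 3*cos(7*t)/7; evaluating from 0 to pi: ∫_{0}^{pi} (3 - 4*t) sin(7*t) dt = (3/7 - 4*pi/7) - (-3/7) = 6/7 - 4*pi/7.
Hence b_7 = (2/pi)·(6/7 - 4*pi/7) = 4*(3 - 2*pi)/(7*pi).

4*(3 - 2*pi)/(7*pi)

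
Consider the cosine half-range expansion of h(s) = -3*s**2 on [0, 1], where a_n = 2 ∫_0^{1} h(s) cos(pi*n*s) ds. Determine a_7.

12/(49*pi**2)

a_7 = 2 ∫_0^{1} (-3*s**2) cos(7*pi*s) ds.
Integrating by parts twice (tabular method), an antiderivative of (-3*s**2) cos(7*pi*s) is -3*s**2*sin(7*pi*s)/(7*pi) - 6*s*cos(7*pi*s)/(49*pi**2) + 6*sin(7*pi*s)/(343*pi**3); evaluating from 0 to 1: ∫_{0}^{1} (-3*s**2) cos(7*pi*s) ds = (6/(49*pi**2)) - (0) = 6/(49*pi**2).
Hence a_7 = 2·(6/(49*pi**2)) = 12/(49*pi**2).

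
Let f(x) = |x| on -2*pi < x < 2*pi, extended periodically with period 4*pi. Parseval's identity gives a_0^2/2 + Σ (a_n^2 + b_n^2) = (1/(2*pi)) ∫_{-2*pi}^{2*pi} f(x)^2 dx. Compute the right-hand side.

(1/(2*pi)) ∫_{-2*pi}^{2*pi} f(x)^2 dx = (1/(2*pi)) · (16*pi**3/3) = 8*pi**2/3.

8*pi**2/3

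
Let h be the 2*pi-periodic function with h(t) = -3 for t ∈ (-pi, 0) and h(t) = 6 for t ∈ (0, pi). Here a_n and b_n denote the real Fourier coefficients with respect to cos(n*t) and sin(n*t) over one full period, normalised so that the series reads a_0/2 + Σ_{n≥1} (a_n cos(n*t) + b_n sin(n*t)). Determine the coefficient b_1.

b_1 = 1/pi ∫_{-pi}^{pi} h(t) sin(t) dt.
Split the integral at the breakpoints.
Directly, an antiderivative of (-3) sin(t) is 3*cos(t); evaluating from -pi to 0: ∫_{-pi}^{0} (-3) sin(t) dt = (3) - (-3) = 6.
Directly, an antiderivative of (6) sin(t) is -6*cos(t); evaluating from 0 to pi: ∫_{0}^{pi} (6) sin(t) dt = (6) - (-6) = 12.
Summing the pieces and multiplying by (1/pi) gives b_1 = 18/pi.

18/pi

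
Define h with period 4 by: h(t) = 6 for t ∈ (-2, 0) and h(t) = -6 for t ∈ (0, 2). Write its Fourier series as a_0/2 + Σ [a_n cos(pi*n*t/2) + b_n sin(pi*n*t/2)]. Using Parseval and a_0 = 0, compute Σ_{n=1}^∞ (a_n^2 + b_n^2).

Parseval: a_0^2/2 + Σ_{n≥1} (a_n^2+b_n^2) = 1/2 ∫_{-2}^{2} h(t)^2 dt = 72.
Subtract a_0^2/2 = 0: Σ (a_n^2+b_n^2) = 72.

72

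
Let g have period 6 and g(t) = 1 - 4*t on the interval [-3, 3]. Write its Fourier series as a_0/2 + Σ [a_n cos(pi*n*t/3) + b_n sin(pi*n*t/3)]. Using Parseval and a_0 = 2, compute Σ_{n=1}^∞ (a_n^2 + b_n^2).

Parseval: a_0^2/2 + Σ_{n≥1} (a_n^2+b_n^2) = 1/3 ∫_{-3}^{3} g(t)^2 dt = 98.
Subtract a_0^2/2 = 2: Σ (a_n^2+b_n^2) = 96.

96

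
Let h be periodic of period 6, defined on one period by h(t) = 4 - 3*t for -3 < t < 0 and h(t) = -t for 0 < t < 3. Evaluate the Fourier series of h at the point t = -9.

5

t = -9 differs from t = -3 by -1 full period(s), and the series is 6-periodic.
At t = -3 the one-sided limits are h(-3^-) = -3 and h(-3^+) = 13.
By Dirichlet's theorem the series converges to their average, [(-3) + (13)]/2 = 5.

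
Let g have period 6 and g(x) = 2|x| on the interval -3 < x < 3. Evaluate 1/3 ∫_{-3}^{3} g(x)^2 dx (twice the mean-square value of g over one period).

1/3 ∫_{-3}^{3} g(x)^2 dx = 1/3 · (72) = 24.

24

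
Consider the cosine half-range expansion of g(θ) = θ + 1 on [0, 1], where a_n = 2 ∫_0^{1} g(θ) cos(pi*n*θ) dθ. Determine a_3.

-4/(9*pi**2)

a_3 = 2 ∫_0^{1} (θ + 1) cos(3*pi*θ) dθ.
Integrating by parts (boundary term plus one more integral), an antiderivative of (θ + 1) cos(3*pi*θ) is θ*sin(3*pi*θ)/(3*pi) + sin(3*pi*θ)/(3*pi) + cos(3*pi*θ)/(9*pi**2); evaluating from 0 to 1: ∫_{0}^{1} (θ + 1) cos(3*pi*θ) dθ = (-1/(9*pi**2)) - (1/(9*pi**2)) = -2/(9*pi**2).
Hence a_3 = 2·(-2/(9*pi**2)) = -4/(9*pi**2).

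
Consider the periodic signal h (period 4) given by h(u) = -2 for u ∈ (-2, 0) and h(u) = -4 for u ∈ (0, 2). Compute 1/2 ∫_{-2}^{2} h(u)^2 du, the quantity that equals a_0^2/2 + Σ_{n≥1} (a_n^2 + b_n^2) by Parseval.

1/2 ∫_{-2}^{2} h(u)^2 du = 1/2 · (40) = 20.

20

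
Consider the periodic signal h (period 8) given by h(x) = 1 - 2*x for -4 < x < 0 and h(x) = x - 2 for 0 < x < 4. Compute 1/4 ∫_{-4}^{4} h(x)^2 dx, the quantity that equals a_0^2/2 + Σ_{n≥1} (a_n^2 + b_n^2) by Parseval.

1/4 ∫_{-4}^{4} h(x)^2 dx = 1/4 · (380/3) = 95/3.

95/3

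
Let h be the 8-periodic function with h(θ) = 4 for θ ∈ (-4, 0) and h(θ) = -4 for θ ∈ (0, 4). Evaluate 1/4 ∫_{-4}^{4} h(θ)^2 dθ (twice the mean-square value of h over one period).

32

1/4 ∫_{-4}^{4} h(θ)^2 dθ = 1/4 · (128) = 32.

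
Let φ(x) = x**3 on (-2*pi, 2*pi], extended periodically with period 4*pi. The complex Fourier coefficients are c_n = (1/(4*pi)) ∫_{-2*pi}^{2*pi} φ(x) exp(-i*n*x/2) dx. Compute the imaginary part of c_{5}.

48/125 - 8*pi**2/5

Since φ is real-valued, Im(c_{5}) = -(1/(4*pi)) ∫_{-2*pi}^{2*pi} φ(x) sin(5*x/2) dx = -b_{5}/2.
φ is odd and sin(5*x/2) is odd, so the integrand is even: ∫_{-2*pi}^{2*pi} φ(x) sin(5*x/2) dx = 2∫_0^{2*pi} φ(x) sin(5*x/2) dx.
Integrating by parts three times (tabular method), an antiderivative of (x**3) sin(5*x/2) is -2*x**3*cos(5*x/2)/5 + 12*x**2*sin(5*x/2)/25 + 48*x*cos(5*x/2)/125 - 96*sin(5*x/2)/625; evaluating from 0 to 2*pi: ∫_{0}^{2*pi} (x**3) sin(5*x/2) dx = (16*pi*(-6 + 25*pi**2)/125) - (0) = 16*pi*(-6 + 25*pi**2)/125.
So ∫_{-2*pi}^{2*pi} φ(x) sin(5*x/2) dx = 32*pi*(-6 + 25*pi**2)/125.
Hence Im(c_{5}) = (-1/(4*pi))·(32*pi*(-6 + 25*pi**2)/125) = 48/125 - 8*pi**2/5.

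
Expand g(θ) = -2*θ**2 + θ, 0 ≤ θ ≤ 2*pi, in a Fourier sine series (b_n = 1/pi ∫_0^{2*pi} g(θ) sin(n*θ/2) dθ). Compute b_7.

4*(-196*pi**2 + 16 + 49*pi)/(343*pi)

b_7 = 1/pi ∫_0^{2*pi} (-2*θ**2 + θ) sin(7*θ/2) dθ.
Integrating by parts twice (tabular method), an antiderivative of (-2*θ**2 + θ) sin(7*θ/2) is 4*θ**2*cos(7*θ/2)/7 - 16*θ*sin(7*θ/2)/49 - 2*θ*cos(7*θ/2)/7 + 4*sin(7*θ/2)/49 - 32*cos(7*θ/2)/343; evaluating from 0 to 2*pi: ∫_{0}^{2*pi} (-2*θ**2 + θ) sin(7*θ/2) dθ = (-16*pi**2/7 + 32/343 + 4*pi/7) - (-32/343) = -16*pi**2/7 + 64/343 + 4*pi/7.
Hence b_7 = (1/pi)·(-16*pi**2/7 + 64/343 + 4*pi/7) = 4*(-196*pi**2 + 16 + 49*pi)/(343*pi).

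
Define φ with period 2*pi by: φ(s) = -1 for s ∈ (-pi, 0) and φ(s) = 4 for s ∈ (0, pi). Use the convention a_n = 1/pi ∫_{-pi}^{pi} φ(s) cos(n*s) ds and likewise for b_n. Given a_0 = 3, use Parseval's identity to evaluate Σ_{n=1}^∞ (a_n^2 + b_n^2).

25/2

Parseval: a_0^2/2 + Σ_{n≥1} (a_n^2+b_n^2) = 1/pi ∫_{-pi}^{pi} φ(s)^2 ds = 17.
Subtract a_0^2/2 = 9/2: Σ (a_n^2+b_n^2) = 25/2.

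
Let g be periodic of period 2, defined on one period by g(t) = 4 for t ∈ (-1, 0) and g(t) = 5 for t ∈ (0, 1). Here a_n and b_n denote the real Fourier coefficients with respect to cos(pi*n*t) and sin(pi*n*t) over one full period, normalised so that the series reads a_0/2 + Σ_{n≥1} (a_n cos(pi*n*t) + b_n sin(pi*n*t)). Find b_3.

2/(3*pi)

b_3 = ∫_{-1}^{1} g(t) sin(3*pi*t) dt.
Split the integral at the breakpoints.
Directly, an antiderivative of (4) sin(3*pi*t) is -4*cos(3*pi*t)/(3*pi); evaluating from -1 to 0: ∫_{-1}^{0} (4) sin(3*pi*t) dt = (-4/(3*pi)) - (4/(3*pi)) = -8/(3*pi).
Directly, an antiderivative of (5) sin(3*pi*t) is -5*cos(3*pi*t)/(3*pi); evaluating from 0 to 1: ∫_{0}^{1} (5) sin(3*pi*t) dt = (5/(3*pi)) - (-5/(3*pi)) = 10/(3*pi).
Summing the pieces gives b_3 = 2/(3*pi).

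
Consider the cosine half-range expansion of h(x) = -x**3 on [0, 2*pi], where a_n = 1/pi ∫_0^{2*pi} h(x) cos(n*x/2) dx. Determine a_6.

a_6 = 1/pi ∫_0^{2*pi} (-x**3) cos(3*x) dx.
Integrating by parts three times (tabular method), an antiderivative of (-x**3) cos(3*x) is -x**3*sin(3*x)/3 - x**2*cos(3*x)/3 + 2*x*sin(3*x)/9 + 2*cos(3*x)/27; evaluating from 0 to 2*pi: ∫_{0}^{2*pi} (-x**3) cos(3*x) dx = (2/27 - 4*pi**2/3) - (2/27) = -4*pi**2/3.
Hence a_6 = (1/pi)·(-4*pi**2/3) = -4*pi/3.

-4*pi/3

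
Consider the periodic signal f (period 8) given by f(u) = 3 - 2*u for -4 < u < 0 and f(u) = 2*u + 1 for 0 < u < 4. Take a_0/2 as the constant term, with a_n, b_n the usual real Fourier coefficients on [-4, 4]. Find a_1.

-32/pi**2

a_1 = 1/4 ∫_{-4}^{4} f(u) cos(pi*u/4) du.
Split the integral at the breakpoints.
Integrating by parts (boundary term plus one more integral), an antiderivative of (3 - 2*u) cos(pi*u/4) is -8*u*sin(pi*u/4)/pi + 12*sin(pi*u/4)/pi - 32*cos(pi*u/4)/pi**2; evaluating from -4 to 0: ∫_{-4}^{0} (3 - 2*u) cos(pi*u/4) du = (-32/pi**2) - (32/pi**2) = -64/pi**2.
Integrating by parts (boundary term plus one more integral), an antiderivative of (2*u + 1) cos(pi*u/4) is 8*u*sin(pi*u/4)/pi + 4*sin(pi*u/4)/pi + 32*cos(pi*u/4)/pi**2; evaluating from 0 to 4: ∫_{0}^{4} (2*u + 1) cos(pi*u/4) du = (-32/pi**2) - (32/pi**2) = -64/pi**2.
Summing the pieces and multiplying by (1/4) gives a_1 = -32/pi**2.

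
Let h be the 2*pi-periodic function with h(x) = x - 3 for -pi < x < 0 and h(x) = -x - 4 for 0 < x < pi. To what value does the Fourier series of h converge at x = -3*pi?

-7/2 - pi

x = -3*pi differs from x = pi by -2 full period(s), and the series is 2*pi-periodic.
At x = pi the one-sided limits are h(pi^-) = -4 - pi and h(pi^+) = -pi - 3.
By Dirichlet's theorem the series converges to their average, [(-4 - pi) + (-pi - 3)]/2 = -7/2 - pi.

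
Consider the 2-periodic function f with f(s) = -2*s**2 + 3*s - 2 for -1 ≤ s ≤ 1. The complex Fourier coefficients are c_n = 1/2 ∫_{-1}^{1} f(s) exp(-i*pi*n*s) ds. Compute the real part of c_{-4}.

Since f is real-valued, Re(c_{-4}) = 1/2 ∫_{-1}^{1} f(s) cos(-4*pi*s) ds = a_{4}/2.
Integrating by parts twice (tabular method), an antiderivative of (-2*s**2 + 3*s - 2) cos(-4*pi*s) is -s**2*sin(4*pi*s)/(2*pi) + 3*s*sin(4*pi*s)/(4*pi) - s*cos(4*pi*s)/(4*pi**2) - sin(4*pi*s)/(2*pi) + sin(4*pi*s)/(16*pi**3) + 3*cos(4*pi*s)/(16*pi**2); evaluating from -1 to 1: ∫_{-1}^{1} (-2*s**2 + 3*s - 2) cos(-4*pi*s) ds = (-1/(16*pi**2)) - (7/(16*pi**2)) = -1/(2*pi**2).
Hence Re(c_{-4}) = (1/2)·(-1/(2*pi**2)) = -1/(4*pi**2).

-1/(4*pi**2)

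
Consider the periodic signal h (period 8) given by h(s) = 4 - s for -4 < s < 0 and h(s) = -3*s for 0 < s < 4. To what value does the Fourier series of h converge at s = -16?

s = -16 differs from s = 0 by -2 full period(s), and the series is 8-periodic.
At s = 0 the one-sided limits are h(0^-) = 4 and h(0^+) = 0.
By Dirichlet's theorem the series converges to their average, [(4) + (0)]/2 = 2.

2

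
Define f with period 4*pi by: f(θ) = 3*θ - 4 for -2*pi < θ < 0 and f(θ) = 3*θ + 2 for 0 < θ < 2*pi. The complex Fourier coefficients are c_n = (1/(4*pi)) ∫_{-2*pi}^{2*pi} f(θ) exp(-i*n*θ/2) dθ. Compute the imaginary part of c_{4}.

3/2

Since f is real-valued, Im(c_{4}) = -(1/(4*pi)) ∫_{-2*pi}^{2*pi} f(θ) sin(2*θ) dθ = -b_{4}/2.
Split the integral at the breakpoints.
Integrating by parts (boundary term plus one more integral), an antiderivative of (3*θ - 4) sin(2*θ) is -3*θ*cos(2*θ)/2 + 3*sin(2*θ)/4 + 2*cos(2*θ); evaluating from -2*pi to 0: ∫_{-2*pi}^{0} (3*θ - 4) sin(2*θ) dθ = (2) - (2 + 3*pi) = -3*pi.
Integrating by parts (boundary term plus one more integral), an antiderivative of (3*θ + 2) sin(2*θ) is -3*θ*cos(2*θ)/2 + 3*sin(2*θ)/4 - cos(2*θ); evaluating from 0 to 2*pi: ∫_{0}^{2*pi} (3*θ + 2) sin(2*θ) dθ = (-3*pi - 1) - (-1) = -3*pi.
So ∫_{-2*pi}^{2*pi} f(θ) sin(2*θ) dθ = -6*pi.
Hence Im(c_{4}) = (-1/(4*pi))·(-6*pi) = 3/2.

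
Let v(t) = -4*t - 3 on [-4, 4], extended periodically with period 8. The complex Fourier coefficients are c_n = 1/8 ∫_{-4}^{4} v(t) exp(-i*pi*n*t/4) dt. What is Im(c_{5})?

16/(5*pi)

Since v is real-valued, Im(c_{5}) = -1/8 ∫_{-4}^{4} v(t) sin(5*pi*t/4) dt = -b_{5}/2.
Integrating by parts (boundary term plus one more integral), an antiderivative of (-4*t - 3) sin(5*pi*t/4) is 16*t*cos(5*pi*t/4)/(5*pi) - 64*sin(5*pi*t/4)/(25*pi**2) + 12*cos(5*pi*t/4)/(5*pi); evaluating from -4 to 4: ∫_{-4}^{4} (-4*t - 3) sin(5*pi*t/4) dt = (-76/(5*pi)) - (52/(5*pi)) = -128/(5*pi).
Hence Im(c_{5}) = (-1/8)·(-128/(5*pi)) = 16/(5*pi).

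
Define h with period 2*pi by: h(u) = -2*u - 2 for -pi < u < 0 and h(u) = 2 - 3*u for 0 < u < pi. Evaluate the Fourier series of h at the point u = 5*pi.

-pi/2

u = 5*pi differs from u = pi by 2 full period(s), and the series is 2*pi-periodic.
At u = pi the one-sided limits are h(pi^-) = 2 - 3*pi and h(pi^+) = -2 + 2*pi.
By Dirichlet's theorem the series converges to their average, [(2 - 3*pi) + (-2 + 2*pi)]/2 = -pi/2.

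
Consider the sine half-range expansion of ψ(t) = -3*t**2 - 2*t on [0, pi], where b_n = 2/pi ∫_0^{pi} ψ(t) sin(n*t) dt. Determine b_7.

2*(-147*pi**2 - 98*pi + 12)/(343*pi)

b_7 = 2/pi ∫_0^{pi} (-3*t**2 - 2*t) sin(7*t) dt.
Integrating by parts twice (tabular method), an antiderivative of (-3*t**2 - 2*t) sin(7*t) is 3*t**2*cos(7*t)/7 - 6*t*sin(7*t)/49 + 2*t*cos(7*t)/7 - 2*sin(7*t)/49 - 6*cos(7*t)/343; evaluating from 0 to pi: ∫_{0}^{pi} (-3*t**2 - 2*t) sin(7*t) dt = (-3*pi**2/7 - 2*pi/7 + 6/343) - (-6/343) = -3*pi**2/7 - 2*pi/7 + 12/343.
Hence b_7 = (2/pi)·(-3*pi**2/7 - 2*pi/7 + 12/343) = 2*(-147*pi**2 - 98*pi + 12)/(343*pi).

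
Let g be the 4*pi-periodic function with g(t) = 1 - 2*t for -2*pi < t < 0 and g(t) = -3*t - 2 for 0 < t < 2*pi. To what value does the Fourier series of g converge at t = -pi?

1 + 2*pi

g is continuous at t = -pi with value 1 + 2*pi, so the series converges to 1 + 2*pi there.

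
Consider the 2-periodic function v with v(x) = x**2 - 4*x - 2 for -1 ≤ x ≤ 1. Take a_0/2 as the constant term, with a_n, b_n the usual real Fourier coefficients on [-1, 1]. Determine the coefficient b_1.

b_1 = ∫_{-1}^{1} v(x) sin(pi*x) dx.
Integrating by parts twice (tabular method), an antiderivative of (x**2 - 4*x - 2) sin(pi*x) is -x**2*cos(pi*x)/pi + 2*x*sin(pi*x)/pi**2 + 4*x*cos(pi*x)/pi - 4*sin(pi*x)/pi**2 + 2*cos(pi*x)/pi**3 + 2*cos(pi*x)/pi; evaluating from -1 to 1: ∫_{-1}^{1} (x**2 - 4*x - 2) sin(pi*x) dx = (-5/pi - 2/pi**3) - (-2/pi**3 + 3/pi) = -8/pi.
Hence b_1 = -8/pi.

-8/pi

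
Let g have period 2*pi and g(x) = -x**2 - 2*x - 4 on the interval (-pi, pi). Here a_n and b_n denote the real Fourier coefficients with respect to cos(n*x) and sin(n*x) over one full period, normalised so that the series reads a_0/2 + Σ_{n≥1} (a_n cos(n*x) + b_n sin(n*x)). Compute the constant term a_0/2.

-4 - pi**2/3

a_0 = 1/pi ∫_{-pi}^{pi} g(x) dx = 1/pi · (-2*pi*(pi**2 + 12)/3) = -8 - 2*pi**2/3.
So the constant term a_0/2 = -4 - pi**2/3.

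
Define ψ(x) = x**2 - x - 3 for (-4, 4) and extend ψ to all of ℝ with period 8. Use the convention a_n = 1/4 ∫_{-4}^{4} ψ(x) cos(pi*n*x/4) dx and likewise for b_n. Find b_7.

b_7 = 1/4 ∫_{-4}^{4} ψ(x) sin(7*pi*x/4) dx.
Integrating by parts twice (tabular method), an antiderivative of (x**2 - x - 3) sin(7*pi*x/4) is -4*x**2*cos(7*pi*x/4)/(7*pi) + 32*x*sin(7*pi*x/4)/(49*pi**2) + 4*x*cos(7*pi*x/4)/(7*pi) - 16*sin(7*pi*x/4)/(49*pi**2) + 128*cos(7*pi*x/4)/(343*pi**3) + 12*cos(7*pi*x/4)/(7*pi); evaluating from -4 to 4: ∫_{-4}^{4} (x**2 - x - 3) sin(7*pi*x/4) dx = (4*(-32 + 441*pi**2)/(343*pi**3)) - (4*(-32 + 833*pi**2)/(343*pi**3)) = -32/(7*pi).
Hence b_7 = (1/4)·(-32/(7*pi)) = -8/(7*pi).

-8/(7*pi)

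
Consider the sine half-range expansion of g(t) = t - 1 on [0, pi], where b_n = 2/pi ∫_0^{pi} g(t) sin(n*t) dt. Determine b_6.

-1/3

b_6 = 2/pi ∫_0^{pi} (t - 1) sin(6*t) dt.
Integrating by parts (boundary term plus one more integral), an antiderivative of (t - 1) sin(6*t) is -t*cos(6*t)/6 + sin(6*t)/36 + cos(6*t)/6; evaluating from 0 to pi: ∫_{0}^{pi} (t - 1) sin(6*t) dt = (1/6 - pi/6) - (1/6) = -pi/6.
Hence b_6 = (2/pi)·(-pi/6) = -1/3.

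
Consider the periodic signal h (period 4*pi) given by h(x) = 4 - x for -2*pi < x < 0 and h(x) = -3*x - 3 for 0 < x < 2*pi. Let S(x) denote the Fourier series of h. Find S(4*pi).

x = 4*pi differs from x = 0 by 1 full period(s), and the series is 4*pi-periodic.
At x = 0 the one-sided limits are h(0^-) = 4 and h(0^+) = -3.
By Dirichlet's theorem the series converges to their average, [(4) + (-3)]/2 = 1/2.

1/2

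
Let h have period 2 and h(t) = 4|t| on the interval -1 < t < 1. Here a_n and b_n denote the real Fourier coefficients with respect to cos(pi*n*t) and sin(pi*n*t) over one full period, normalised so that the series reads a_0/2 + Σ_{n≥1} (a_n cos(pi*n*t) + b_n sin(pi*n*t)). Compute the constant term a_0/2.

2

a_0 = ∫_{-1}^{1} h(t) dt = 4.
So the constant term a_0/2 = 2.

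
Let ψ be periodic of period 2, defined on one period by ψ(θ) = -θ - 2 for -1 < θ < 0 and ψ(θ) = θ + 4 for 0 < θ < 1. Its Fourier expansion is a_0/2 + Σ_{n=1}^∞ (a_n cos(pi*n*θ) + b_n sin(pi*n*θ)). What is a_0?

3

a_0 = ∫_{-1}^{1} ψ(θ) dθ = 3.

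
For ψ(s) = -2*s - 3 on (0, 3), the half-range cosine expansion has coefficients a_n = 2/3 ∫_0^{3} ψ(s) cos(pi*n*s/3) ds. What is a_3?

8/(3*pi**2)

a_3 = 2/3 ∫_0^{3} (-2*s - 3) cos(pi*s) ds.
Integrating by parts (boundary term plus one more integral), an antiderivative of (-2*s - 3) cos(pi*s) is -2*s*sin(pi*s)/pi - 3*sin(pi*s)/pi - 2*cos(pi*s)/pi**2; evaluating from 0 to 3: ∫_{0}^{3} (-2*s - 3) cos(pi*s) ds = (2/pi**2) - (-2/pi**2) = 4/pi**2.
Hence a_3 = (2/3)·(4/pi**2) = 8/(3*pi**2).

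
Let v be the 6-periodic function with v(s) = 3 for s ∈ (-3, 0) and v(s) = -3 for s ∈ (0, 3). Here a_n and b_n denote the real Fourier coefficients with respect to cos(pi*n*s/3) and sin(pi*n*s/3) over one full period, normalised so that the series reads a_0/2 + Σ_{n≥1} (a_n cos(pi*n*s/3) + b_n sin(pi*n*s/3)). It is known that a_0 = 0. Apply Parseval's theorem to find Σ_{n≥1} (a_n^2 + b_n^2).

Parseval: a_0^2/2 + Σ_{n≥1} (a_n^2+b_n^2) = 1/3 ∫_{-3}^{3} v(s)^2 ds = 18.
Subtract a_0^2/2 = 0: Σ (a_n^2+b_n^2) = 18.

18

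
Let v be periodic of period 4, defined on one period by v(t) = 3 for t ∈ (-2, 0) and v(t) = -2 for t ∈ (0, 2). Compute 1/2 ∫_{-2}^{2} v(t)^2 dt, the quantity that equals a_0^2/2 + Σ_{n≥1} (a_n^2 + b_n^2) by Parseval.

13

1/2 ∫_{-2}^{2} v(t)^2 dt = 1/2 · (26) = 13.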